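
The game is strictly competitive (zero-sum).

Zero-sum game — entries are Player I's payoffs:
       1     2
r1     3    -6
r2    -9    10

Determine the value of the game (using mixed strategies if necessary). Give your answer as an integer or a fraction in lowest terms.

-6/7

Row minima are -6 and -9, so Player I's maximin is -6; column maxima are 3 and 10, so Player II's minimax is 3. These differ, so the equilibrium is in mixed strategies.
Let Player I play r1 with probability p. Player II is indifferent when 3p − 9(1−p) = −6p + 10(1−p), giving p = 19/28.
Let Player II play 1 with probability q. Player I is indifferent when 3q − 6(1−q) = −9q + 10(1−q), giving q = 4/7.
The value is 3·(4/7) + (-6)·(3/7) = -6/7.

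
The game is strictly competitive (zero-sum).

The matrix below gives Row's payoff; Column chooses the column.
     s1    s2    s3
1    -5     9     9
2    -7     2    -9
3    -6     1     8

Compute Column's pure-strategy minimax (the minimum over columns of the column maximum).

-5

The worst case (largest entry) in each column is s1: -5, s2: 9, s3: 9.
The best (smallest) of these is -5.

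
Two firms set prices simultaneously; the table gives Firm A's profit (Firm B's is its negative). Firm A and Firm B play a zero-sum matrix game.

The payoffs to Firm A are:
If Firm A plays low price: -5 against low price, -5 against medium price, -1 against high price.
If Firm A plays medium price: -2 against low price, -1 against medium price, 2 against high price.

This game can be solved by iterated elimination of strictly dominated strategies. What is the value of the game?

-2

Row low price is strictly dominated by row medium price (-2>-5, -1>-5, 2>-1); eliminate low price.
Column high price is strictly dominated by low price for Firm B (-2<2); eliminate high price.
Column medium price is strictly dominated by low price for Firm B (-2<-1); eliminate medium price.
Only (medium price, low price) remains, with payoff -2.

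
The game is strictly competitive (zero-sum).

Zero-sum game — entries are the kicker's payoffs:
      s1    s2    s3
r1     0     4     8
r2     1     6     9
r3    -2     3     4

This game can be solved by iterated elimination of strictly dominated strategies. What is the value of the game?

1

Column s2 is strictly dominated by s1 for the goalkeeper (0<4, 1<6, -2<3); eliminate s2.
Row r1 is strictly dominated by row r2 (1>0, 9>8); eliminate r1.
Column s3 is strictly dominated by s1 for the goalkeeper (1<9, -2<4); eliminate s3.
Row r3 is strictly dominated by row r2 (1>-2); eliminate r3.
Only (r2, s1) remains, with payoff 1.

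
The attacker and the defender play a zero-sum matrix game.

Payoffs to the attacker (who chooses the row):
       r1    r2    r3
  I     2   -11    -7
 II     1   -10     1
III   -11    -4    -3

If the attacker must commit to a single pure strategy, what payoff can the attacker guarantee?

The worst-case payoff for each row is I: -11, II: -10, III: -11.
The best of these is -10.

-10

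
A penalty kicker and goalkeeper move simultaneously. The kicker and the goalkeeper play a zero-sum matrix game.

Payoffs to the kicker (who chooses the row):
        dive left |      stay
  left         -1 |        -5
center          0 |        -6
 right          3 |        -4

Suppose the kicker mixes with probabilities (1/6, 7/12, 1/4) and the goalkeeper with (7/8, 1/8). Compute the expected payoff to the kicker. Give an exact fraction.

Against (7/8, 1/8), each row's expected payoff is left: -3/2; center: -3/4; right: 17/8.
Taking the (1/6, 7/12, 1/4)-weighted average: (1/6)·(-3/2) + (7/12)·(-3/4) + (1/4)·(17/8) = -5/32.

-5/32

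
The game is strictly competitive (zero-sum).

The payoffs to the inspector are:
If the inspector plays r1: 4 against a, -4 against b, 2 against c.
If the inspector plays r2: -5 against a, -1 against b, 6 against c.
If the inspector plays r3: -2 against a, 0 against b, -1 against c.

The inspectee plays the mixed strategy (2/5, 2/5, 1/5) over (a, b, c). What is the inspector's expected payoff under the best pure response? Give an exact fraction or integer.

2/5

r1: (4)·(2/5) + (-4)·(2/5) + (2)·(1/5) = 2/5.
r2: (-5)·(2/5) + (-1)·(2/5) + (6)·(1/5) = -6/5.
r3: (-2)·(2/5) + (0)·(2/5) + (-1)·(1/5) = -1.
The best pure response is r1 with expected payoff 2/5.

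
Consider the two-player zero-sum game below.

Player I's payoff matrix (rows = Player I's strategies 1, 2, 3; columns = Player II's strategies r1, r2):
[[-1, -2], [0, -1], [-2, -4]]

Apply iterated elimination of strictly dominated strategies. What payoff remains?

Column r1 is strictly dominated by r2 for Player II (-2<-1, -1<0, -4<-2); eliminate r1.
Row 1 is strictly dominated by row 2 (-1>-2); eliminate 1.
Row 3 is strictly dominated by row 2 (-1>-4); eliminate 3.
Only (2, r2) remains, with payoff -1.

-1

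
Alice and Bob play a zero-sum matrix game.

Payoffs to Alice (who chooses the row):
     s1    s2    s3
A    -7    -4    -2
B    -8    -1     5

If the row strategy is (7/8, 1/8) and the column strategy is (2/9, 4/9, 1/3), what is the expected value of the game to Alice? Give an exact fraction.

Against (2/9, 4/9, 1/3), each row's expected payoff is A: -4; B: -5/9.
Taking the (7/8, 1/8)-weighted average: (7/8)·(-4) + (1/8)·(-5/9) = -257/72.

-257/72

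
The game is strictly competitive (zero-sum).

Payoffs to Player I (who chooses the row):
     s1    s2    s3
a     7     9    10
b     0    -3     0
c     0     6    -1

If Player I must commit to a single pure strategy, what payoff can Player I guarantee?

7

The worst-case payoff for each row is a: 7, b: -3, c: -1.
The best of these is 7.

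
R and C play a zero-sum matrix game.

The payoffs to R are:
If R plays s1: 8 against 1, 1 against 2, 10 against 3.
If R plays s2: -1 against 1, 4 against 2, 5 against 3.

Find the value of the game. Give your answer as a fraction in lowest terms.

Column 3 is strictly dominated by 1 for C (it gives R more in every row).
The remaining 2×2 game on (s1, s2) × (1, 2) has no saddle point. Let R play s1 with probability p; indifference gives 8p − (1−p) = p + 4(1−p), so p = 5/12.
Similarly C's optimal q on 1 is 1/4, and the value is 8·(1/4) + (1)·(3/4) = 11/4.

11/4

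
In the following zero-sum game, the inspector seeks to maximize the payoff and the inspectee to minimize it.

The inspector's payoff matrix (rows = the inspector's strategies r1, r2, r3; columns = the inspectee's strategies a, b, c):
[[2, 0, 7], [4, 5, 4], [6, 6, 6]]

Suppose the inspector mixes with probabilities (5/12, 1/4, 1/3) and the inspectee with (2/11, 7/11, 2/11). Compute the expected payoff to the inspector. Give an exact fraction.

169/44

Against (2/11, 7/11, 2/11), each row's expected payoff is r1: 18/11; r2: 51/11; r3: 6.
Taking the (5/12, 1/4, 1/3)-weighted average: (5/12)·(18/11) + (1/4)·(51/11) + (1/3)·(6) = 169/44.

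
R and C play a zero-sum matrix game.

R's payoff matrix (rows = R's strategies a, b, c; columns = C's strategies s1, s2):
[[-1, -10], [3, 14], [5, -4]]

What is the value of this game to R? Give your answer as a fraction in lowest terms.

41/10

Row a is strictly dominated by row c, so R never plays it.
The remaining 2×2 game on (b, c) × (s1, s2) has no saddle point. Let R play b with probability p; indifference gives 3p + 5(1−p) = 14p − 4(1−p), so p = 9/20.
Similarly C's optimal q on s1 is 9/10, and the value is 3·(9/10) + (14)·(1/10) = 41/10.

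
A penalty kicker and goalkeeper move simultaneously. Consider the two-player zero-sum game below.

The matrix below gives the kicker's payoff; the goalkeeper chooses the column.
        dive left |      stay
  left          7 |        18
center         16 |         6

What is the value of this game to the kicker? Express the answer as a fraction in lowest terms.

Row minima are 7 and 6, so the kicker's maximin is 7; column maxima are 16 and 18, so the goalkeeper's minimax is 16. These differ, so the equilibrium is in mixed strategies.
Let the kicker play left with probability p. The goalkeeper is indifferent when 7p + 16(1−p) = 18p + 6(1−p), giving p = 10/21.
Let the goalkeeper play dive left with probability q. The kicker is indifferent when 7q + 18(1−q) = 16q + 6(1−q), giving q = 4/7.
The value is 7·(4/7) + (18)·(3/7) = 82/7.

82/7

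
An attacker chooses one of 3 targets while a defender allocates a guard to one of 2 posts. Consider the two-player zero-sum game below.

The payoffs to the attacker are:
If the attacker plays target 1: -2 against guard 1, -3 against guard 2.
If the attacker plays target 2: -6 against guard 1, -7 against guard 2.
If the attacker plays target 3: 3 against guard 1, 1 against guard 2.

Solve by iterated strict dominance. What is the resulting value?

1

Row target 2 is strictly dominated by row target 1 (-2>-6, -3>-7); eliminate target 2.
Column guard 1 is strictly dominated by guard 2 for the defender (-3<-2, 1<3); eliminate guard 1.
Row target 1 is strictly dominated by row target 3 (1>-3); eliminate target 1.
Only (target 3, guard 2) remains, with payoff 1.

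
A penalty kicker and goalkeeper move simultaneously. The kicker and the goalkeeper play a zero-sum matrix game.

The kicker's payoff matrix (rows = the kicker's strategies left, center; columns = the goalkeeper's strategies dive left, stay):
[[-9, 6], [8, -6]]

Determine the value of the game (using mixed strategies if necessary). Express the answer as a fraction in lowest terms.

-6/29

Row minima are -9 and -6, so the kicker's maximin is -6; column maxima are 8 and 6, so the goalkeeper's minimax is 6. These differ, so the equilibrium is in mixed strategies.
Let the kicker play left with probability p. The goalkeeper is indifferent when −9p + 8(1−p) = 6p − 6(1−p), giving p = 14/29.
Let the goalkeeper play dive left with probability q. The kicker is indifferent when −9q + 6(1−q) = 8q − 6(1−q), giving q = 12/29.
The value is -9·(12/29) + (6)·(17/29) = -6/29.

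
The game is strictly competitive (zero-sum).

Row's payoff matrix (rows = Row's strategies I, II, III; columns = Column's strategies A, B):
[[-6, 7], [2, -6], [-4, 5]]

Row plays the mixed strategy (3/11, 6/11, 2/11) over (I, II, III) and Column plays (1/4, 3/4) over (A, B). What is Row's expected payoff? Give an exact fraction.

Against (1/4, 3/4), each row's expected payoff is I: 15/4; II: -4; III: 11/4.
Taking the (3/11, 6/11, 2/11)-weighted average: (3/11)·(15/4) + (6/11)·(-4) + (2/11)·(11/4) = -29/44.

-29/44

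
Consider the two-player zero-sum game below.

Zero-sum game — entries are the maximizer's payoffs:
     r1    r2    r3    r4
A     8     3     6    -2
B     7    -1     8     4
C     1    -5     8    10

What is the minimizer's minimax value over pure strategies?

3

The worst case (largest entry) in each column is r1: 8, r2: 3, r3: 8, r4: 10.
The best (smallest) of these is 3.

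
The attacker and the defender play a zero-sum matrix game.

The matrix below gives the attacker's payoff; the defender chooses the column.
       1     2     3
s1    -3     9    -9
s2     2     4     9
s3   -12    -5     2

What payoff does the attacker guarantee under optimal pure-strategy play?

Row minima: -9, 2, -12 → the attacker's maximin is 2.
Column maxima: 2, 9, 9 → the defender's minimax is 2.
They coincide at (s2, 1), so the value is 2.

2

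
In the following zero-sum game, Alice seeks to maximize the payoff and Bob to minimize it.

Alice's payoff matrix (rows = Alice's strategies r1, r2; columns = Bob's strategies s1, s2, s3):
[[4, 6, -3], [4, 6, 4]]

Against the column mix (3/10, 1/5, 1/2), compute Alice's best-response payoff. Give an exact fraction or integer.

22/5

r1: (4)·(3/10) + (6)·(1/5) + (-3)·(1/2) = 9/10.
r2: (4)·(3/10) + (6)·(1/5) + (4)·(1/2) = 22/5.
The best pure response is r2 with expected payoff 22/5.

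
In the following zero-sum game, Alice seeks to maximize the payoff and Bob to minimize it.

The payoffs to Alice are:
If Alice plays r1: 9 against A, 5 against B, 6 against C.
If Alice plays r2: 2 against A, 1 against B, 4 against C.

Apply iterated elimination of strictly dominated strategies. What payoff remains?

Column C is strictly dominated by B for Bob (5<6, 1<4); eliminate C.
Column A is strictly dominated by B for Bob (5<9, 1<2); eliminate A.
Row r2 is strictly dominated by row r1 (5>1); eliminate r2.
Only (r1, B) remains, with payoff 5.

5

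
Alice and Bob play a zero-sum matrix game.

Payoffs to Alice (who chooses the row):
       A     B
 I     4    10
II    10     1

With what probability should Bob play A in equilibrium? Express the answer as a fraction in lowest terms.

3/5

Row minima are 4 and 1, so Alice's maximin is 4; column maxima are 10 and 10, so Bob's minimax is 10. These differ, so the equilibrium is in mixed strategies.
Let Bob play A with probability q. Alice is indifferent when 4q + 10(1−q) = 10q + (1−q), giving q = 3/5.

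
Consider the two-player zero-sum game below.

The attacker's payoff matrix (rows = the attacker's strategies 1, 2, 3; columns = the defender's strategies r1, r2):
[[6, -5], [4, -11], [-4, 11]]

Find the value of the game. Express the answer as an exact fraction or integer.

23/13

Row 2 is strictly dominated by row 1, so the attacker never plays it.
The remaining 2×2 game on (1, 3) × (r1, r2) has no saddle point. Let the attacker play 1 with probability p; indifference gives 6p − 4(1−p) = −5p + 11(1−p), so p = 15/26.
Similarly the defender's optimal q on r1 is 8/13, and the value is 6·(8/13) + (-5)·(5/13) = 23/13.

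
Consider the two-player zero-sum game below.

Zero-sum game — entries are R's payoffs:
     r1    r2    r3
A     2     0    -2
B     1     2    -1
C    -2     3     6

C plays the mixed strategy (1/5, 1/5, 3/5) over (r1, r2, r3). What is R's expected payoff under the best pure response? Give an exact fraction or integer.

A: (2)·(1/5) + (0)·(1/5) + (-2)·(3/5) = -4/5.
B: (1)·(1/5) + (2)·(1/5) + (-1)·(3/5) = 0.
C: (-2)·(1/5) + (3)·(1/5) + (6)·(3/5) = 19/5.
The best pure response is C with expected payoff 19/5.

19/5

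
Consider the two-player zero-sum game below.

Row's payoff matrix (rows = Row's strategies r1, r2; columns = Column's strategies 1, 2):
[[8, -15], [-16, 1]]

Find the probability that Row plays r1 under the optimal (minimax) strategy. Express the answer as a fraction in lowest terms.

Row minima are -15 and -16, so Row's maximin is -15; column maxima are 8 and 1, so Column's minimax is 1. These differ, so the equilibrium is in mixed strategies.
Let Row play r1 with probability p. Column is indifferent when 8p − 16(1−p) = −15p + (1−p), giving p = 17/40.

17/40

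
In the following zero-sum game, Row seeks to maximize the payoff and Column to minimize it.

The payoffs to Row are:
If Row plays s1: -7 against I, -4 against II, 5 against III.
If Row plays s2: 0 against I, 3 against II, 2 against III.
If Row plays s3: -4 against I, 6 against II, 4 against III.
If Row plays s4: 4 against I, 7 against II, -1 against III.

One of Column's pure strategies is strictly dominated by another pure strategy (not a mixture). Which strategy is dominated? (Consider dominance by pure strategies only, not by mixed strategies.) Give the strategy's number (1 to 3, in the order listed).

2

Column prefers columns that give Row less. Compare II with I: -7 < -4, 0 < 3, -4 < 6, 4 < 7.
So I strictly dominates II for Column; II is strictly dominated.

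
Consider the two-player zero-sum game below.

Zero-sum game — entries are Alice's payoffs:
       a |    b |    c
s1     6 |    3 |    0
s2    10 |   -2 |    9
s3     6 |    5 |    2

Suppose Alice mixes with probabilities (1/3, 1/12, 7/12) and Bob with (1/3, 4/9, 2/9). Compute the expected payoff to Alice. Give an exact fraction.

Against (1/3, 4/9, 2/9), each row's expected payoff is s1: 10/3; s2: 40/9; s3: 14/3.
Taking the (1/3, 1/12, 7/12)-weighted average: (1/3)·(10/3) + (1/12)·(40/9) + (7/12)·(14/3) = 227/54.

227/54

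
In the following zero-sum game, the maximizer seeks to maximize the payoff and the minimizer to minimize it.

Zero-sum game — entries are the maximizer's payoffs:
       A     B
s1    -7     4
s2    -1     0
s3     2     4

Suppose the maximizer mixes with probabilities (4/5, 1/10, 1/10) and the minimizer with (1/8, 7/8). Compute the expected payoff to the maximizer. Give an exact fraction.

197/80

Against (1/8, 7/8), each row's expected payoff is s1: 21/8; s2: -1/8; s3: 15/4.
Taking the (4/5, 1/10, 1/10)-weighted average: (4/5)·(21/8) + (1/10)·(-1/8) + (1/10)·(15/4) = 197/80.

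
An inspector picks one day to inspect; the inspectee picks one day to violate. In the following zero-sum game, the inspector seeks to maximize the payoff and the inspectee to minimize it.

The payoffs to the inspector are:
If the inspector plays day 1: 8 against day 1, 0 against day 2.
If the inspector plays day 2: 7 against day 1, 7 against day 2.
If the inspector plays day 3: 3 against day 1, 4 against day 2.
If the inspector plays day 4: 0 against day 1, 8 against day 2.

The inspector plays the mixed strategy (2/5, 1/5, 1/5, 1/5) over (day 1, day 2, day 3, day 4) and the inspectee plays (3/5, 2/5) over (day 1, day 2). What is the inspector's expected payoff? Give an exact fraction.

Against (3/5, 2/5), each row's expected payoff is day 1: 24/5; day 2: 7; day 3: 17/5; day 4: 16/5.
Taking the (2/5, 1/5, 1/5, 1/5)-weighted average: (2/5)·(24/5) + (1/5)·(7) + (1/5)·(17/5) + (1/5)·(16/5) = 116/25.

116/25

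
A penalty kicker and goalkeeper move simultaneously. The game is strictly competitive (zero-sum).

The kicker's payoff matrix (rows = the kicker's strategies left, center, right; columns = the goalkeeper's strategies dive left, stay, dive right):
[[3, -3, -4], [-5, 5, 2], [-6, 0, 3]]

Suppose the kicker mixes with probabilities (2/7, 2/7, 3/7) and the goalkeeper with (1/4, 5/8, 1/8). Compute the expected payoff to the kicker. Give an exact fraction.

Against (1/4, 5/8, 1/8), each row's expected payoff is left: -13/8; center: 17/8; right: -9/8.
Taking the (2/7, 2/7, 3/7)-weighted average: (2/7)·(-13/8) + (2/7)·(17/8) + (3/7)·(-9/8) = -19/56.

-19/56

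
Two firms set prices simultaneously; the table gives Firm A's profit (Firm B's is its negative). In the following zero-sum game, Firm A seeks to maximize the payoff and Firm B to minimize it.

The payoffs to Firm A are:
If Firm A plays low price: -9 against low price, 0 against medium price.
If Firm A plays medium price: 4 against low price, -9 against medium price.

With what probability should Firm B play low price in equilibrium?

9/22

Row minima are -9 and -9, so Firm A's maximin is -9; column maxima are 4 and 0, so Firm B's minimax is 0. These differ, so the equilibrium is in mixed strategies.
Let Firm B play low price with probability q. Firm A is indifferent when −9q = 4q − 9(1−q), giving q = 9/22.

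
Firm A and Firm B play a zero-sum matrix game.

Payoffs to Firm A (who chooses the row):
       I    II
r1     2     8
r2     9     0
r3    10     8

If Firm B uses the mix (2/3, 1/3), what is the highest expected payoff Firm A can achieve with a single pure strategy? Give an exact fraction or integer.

28/3

r1: (2)·(2/3) + (8)·(1/3) = 4.
r2: (9)·(2/3) + (0)·(1/3) = 6.
r3: (10)·(2/3) + (8)·(1/3) = 28/3.
The best pure response is r3 with expected payoff 28/3.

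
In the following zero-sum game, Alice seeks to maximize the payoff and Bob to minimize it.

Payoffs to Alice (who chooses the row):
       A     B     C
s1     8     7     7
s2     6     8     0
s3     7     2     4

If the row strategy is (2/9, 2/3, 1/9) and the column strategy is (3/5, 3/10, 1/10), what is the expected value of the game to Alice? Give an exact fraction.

94/15

Against (3/5, 3/10, 1/10), each row's expected payoff is s1: 38/5; s2: 6; s3: 26/5.
Taking the (2/9, 2/3, 1/9)-weighted average: (2/9)·(38/5) + (2/3)·(6) + (1/9)·(26/5) = 94/15.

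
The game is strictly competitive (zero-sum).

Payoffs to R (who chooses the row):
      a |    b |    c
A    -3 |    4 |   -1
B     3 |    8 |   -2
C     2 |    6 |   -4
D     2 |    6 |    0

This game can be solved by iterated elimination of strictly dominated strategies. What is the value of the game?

Column b is strictly dominated by a for C (-3<4, 3<8, 2<6, 2<6); eliminate b.
Row C is strictly dominated by row B (3>2, -2>-4); eliminate C.
Row A is strictly dominated by row D (2>-3, 0>-1); eliminate A.
Column a is strictly dominated by c for C (-2<3, 0<2); eliminate a.
Row B is strictly dominated by row D (0>-2); eliminate B.
Only (D, c) remains, with payoff 0.

0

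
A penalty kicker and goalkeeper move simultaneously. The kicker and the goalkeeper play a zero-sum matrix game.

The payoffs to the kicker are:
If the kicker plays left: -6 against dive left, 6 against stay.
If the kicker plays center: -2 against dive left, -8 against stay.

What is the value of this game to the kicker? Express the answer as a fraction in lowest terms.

Row minima are -6 and -8, so the kicker's maximin is -6; column maxima are -2 and 6, so the goalkeeper's minimax is -2. These differ, so the equilibrium is in mixed strategies.
Let the kicker play left with probability p. The goalkeeper is indifferent when −6p − 2(1−p) = 6p − 8(1−p), giving p = 1/3.
Let the goalkeeper play dive left with probability q. The kicker is indifferent when −6q + 6(1−q) = −2q − 8(1−q), giving q = 7/9.
The value is -6·(7/9) + (6)·(2/9) = -10/3.

-10/3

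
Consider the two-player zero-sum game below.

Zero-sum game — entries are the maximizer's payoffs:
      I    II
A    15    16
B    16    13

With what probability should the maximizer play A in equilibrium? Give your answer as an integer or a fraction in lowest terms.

Row minima are 15 and 13, so the maximizer's maximin is 15; column maxima are 16 and 16, so the minimizer's minimax is 16. These differ, so the equilibrium is in mixed strategies.
Let the maximizer play A with probability p. The minimizer is indifferent when 15p + 16(1−p) = 16p + 13(1−p), giving p = 3/4.

3/4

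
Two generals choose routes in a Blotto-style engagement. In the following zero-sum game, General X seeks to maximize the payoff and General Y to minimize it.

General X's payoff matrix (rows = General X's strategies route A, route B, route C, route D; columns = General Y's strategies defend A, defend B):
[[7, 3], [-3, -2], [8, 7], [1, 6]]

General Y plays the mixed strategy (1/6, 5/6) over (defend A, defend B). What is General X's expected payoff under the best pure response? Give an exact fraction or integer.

route A: (7)·(1/6) + (3)·(5/6) = 11/3.
route B: (-3)·(1/6) + (-2)·(5/6) = -13/6.
route C: (8)·(1/6) + (7)·(5/6) = 43/6.
route D: (1)·(1/6) + (6)·(5/6) = 31/6.
The best pure response is route C with expected payoff 43/6.

43/6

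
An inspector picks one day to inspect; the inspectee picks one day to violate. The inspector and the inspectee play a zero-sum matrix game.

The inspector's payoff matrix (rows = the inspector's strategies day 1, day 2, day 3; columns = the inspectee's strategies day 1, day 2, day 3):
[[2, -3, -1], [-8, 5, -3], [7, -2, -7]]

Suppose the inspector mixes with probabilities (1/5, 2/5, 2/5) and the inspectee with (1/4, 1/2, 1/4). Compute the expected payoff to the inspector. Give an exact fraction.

-3/4

Against (1/4, 1/2, 1/4), each row's expected payoff is day 1: -5/4; day 2: -1/4; day 3: -1.
Taking the (1/5, 2/5, 2/5)-weighted average: (1/5)·(-5/4) + (2/5)·(-1/4) + (2/5)·(-1) = -3/4.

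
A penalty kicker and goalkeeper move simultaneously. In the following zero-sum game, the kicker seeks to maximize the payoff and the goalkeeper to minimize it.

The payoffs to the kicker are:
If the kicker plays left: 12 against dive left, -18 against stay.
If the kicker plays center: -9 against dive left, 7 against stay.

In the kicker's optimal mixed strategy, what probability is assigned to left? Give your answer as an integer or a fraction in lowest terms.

Row minima are -18 and -9, so the kicker's maximin is -9; column maxima are 12 and 7, so the goalkeeper's minimax is 7. These differ, so the equilibrium is in mixed strategies.
Let the kicker play left with probability p. The goalkeeper is indifferent when 12p − 9(1−p) = −18p + 7(1−p), giving p = 8/23.

8/23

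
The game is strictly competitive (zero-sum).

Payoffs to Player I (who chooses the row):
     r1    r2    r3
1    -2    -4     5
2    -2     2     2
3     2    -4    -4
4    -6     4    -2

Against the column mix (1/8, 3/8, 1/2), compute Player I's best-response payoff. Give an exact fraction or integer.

1: (-2)·(1/8) + (-4)·(3/8) + (5)·(1/2) = 3/4.
2: (-2)·(1/8) + (2)·(3/8) + (2)·(1/2) = 3/2.
3: (2)·(1/8) + (-4)·(3/8) + (-4)·(1/2) = -13/4.
4: (-6)·(1/8) + (4)·(3/8) + (-2)·(1/2) = -1/4.
The best pure response is 2 with expected payoff 3/2.

3/2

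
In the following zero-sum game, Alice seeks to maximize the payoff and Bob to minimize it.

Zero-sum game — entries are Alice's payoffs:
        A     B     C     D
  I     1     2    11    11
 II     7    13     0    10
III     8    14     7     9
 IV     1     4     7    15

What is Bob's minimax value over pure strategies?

The worst case (largest entry) in each column is A: 8, B: 14, C: 11, D: 15.
The best (smallest) of these is 8.

8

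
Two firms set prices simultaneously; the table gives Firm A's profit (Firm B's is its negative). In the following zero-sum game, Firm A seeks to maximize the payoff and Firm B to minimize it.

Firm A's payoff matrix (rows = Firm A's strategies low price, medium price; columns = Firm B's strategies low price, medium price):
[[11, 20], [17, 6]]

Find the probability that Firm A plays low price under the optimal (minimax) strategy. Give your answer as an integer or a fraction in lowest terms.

11/20

Row minima are 11 and 6, so Firm A's maximin is 11; column maxima are 17 and 20, so Firm B's minimax is 17. These differ, so the equilibrium is in mixed strategies.
Let Firm A play low price with probability p. Firm B is indifferent when 11p + 17(1−p) = 20p + 6(1−p), giving p = 11/20.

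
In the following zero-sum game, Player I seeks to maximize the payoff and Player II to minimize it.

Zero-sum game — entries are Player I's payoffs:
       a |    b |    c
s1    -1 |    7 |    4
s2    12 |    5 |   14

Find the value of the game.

89/15

Column c is strictly dominated by a for Player II (it gives Player I more in every row).
The remaining 2×2 game on (s1, s2) × (a, b) has no saddle point. Let Player I play s1 with probability p; indifference gives −p + 12(1−p) = 7p + 5(1−p), so p = 7/15.
Similarly Player II's optimal q on a is 2/15, and the value is -1·(2/15) + (7)·(13/15) = 89/15.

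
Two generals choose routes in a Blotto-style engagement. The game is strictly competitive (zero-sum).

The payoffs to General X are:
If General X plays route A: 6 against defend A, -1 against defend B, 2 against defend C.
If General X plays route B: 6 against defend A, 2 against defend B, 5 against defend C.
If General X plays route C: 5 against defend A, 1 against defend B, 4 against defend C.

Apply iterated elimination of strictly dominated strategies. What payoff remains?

2

Column defend C is strictly dominated by defend B for General Y (-1<2, 2<5, 1<4); eliminate defend C.
Row route C is strictly dominated by row route B (6>5, 2>1); eliminate route C.
Column defend A is strictly dominated by defend B for General Y (-1<6, 2<6); eliminate defend A.
Row route A is strictly dominated by row route B (2>-1); eliminate route A.
Only (route B, defend B) remains, with payoff 2.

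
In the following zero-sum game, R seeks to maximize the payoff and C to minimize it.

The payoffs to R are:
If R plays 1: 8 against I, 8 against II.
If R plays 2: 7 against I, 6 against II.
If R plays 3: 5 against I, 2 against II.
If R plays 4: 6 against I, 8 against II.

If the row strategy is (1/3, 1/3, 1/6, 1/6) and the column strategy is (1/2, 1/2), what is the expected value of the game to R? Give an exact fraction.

79/12

Against (1/2, 1/2), each row's expected payoff is 1: 8; 2: 13/2; 3: 7/2; 4: 7.
Taking the (1/3, 1/3, 1/6, 1/6)-weighted average: (1/3)·(8) + (1/3)·(13/2) + (1/6)·(7/2) + (1/6)·(7) = 79/12.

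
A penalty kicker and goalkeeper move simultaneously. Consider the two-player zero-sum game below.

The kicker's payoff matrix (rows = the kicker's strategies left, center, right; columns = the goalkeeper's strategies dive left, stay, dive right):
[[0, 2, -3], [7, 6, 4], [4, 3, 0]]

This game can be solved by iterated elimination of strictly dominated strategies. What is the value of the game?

4

Column stay is strictly dominated by dive right for the goalkeeper (-3<2, 4<6, 0<3); eliminate stay.
Row left is strictly dominated by row center (7>0, 4>-3); eliminate left.
Column dive left is strictly dominated by dive right for the goalkeeper (4<7, 0<4); eliminate dive left.
Row right is strictly dominated by row center (4>0); eliminate right.
Only (center, dive right) remains, with payoff 4.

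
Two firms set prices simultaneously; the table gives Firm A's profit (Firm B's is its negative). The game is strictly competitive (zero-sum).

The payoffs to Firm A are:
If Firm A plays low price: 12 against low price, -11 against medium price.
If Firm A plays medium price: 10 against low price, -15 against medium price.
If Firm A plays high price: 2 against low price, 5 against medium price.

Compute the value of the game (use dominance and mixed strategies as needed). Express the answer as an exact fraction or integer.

Row medium price is strictly dominated by row low price, so Firm A never plays it.
The remaining 2×2 game on (low price, high price) × (low price, medium price) has no saddle point. Let Firm A play low price with probability p; indifference gives 12p + 2(1−p) = −11p + 5(1−p), so p = 3/26.
Similarly Firm B's optimal q on low price is 8/13, and the value is 12·(8/13) + (-11)·(5/13) = 41/13.

41/13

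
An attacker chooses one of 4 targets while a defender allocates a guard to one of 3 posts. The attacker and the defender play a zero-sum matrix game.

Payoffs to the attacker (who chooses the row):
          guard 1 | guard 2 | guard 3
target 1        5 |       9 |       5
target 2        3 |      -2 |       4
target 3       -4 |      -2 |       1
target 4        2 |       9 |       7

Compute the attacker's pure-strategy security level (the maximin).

The worst-case payoff for each row is target 1: 5, target 2: -2, target 3: -4, target 4: 2.
The best of these is 5.

5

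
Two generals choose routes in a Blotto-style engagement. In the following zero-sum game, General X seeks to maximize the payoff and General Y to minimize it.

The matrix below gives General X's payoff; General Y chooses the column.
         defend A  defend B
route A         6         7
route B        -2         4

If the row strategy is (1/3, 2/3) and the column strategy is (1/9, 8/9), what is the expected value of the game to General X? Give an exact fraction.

122/27

Against (1/9, 8/9), each row's expected payoff is route A: 62/9; route B: 10/3.
Taking the (1/3, 2/3)-weighted average: (1/3)·(62/9) + (2/3)·(10/3) = 122/27.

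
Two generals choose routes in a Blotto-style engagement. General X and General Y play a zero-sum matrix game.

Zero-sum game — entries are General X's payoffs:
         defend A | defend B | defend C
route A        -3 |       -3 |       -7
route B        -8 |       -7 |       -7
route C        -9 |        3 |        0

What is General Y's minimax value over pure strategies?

-3

The worst case (largest entry) in each column is defend A: -3, defend B: 3, defend C: 0.
The best (smallest) of these is -3.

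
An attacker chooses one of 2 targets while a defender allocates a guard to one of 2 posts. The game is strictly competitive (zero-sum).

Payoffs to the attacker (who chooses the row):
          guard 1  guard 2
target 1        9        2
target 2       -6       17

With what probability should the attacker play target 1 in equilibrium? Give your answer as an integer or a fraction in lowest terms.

23/30

Row minima are 2 and -6, so the attacker's maximin is 2; column maxima are 9 and 17, so the defender's minimax is 9. These differ, so the equilibrium is in mixed strategies.
Let the attacker play target 1 with probability p. The defender is indifferent when 9p − 6(1−p) = 2p + 17(1−p), giving p = 23/30.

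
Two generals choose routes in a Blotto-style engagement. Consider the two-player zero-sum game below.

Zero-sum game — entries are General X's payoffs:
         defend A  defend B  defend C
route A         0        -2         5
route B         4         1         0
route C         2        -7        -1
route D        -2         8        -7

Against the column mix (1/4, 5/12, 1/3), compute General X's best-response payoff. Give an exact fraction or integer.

17/12

route A: (0)·(1/4) + (-2)·(5/12) + (5)·(1/3) = 5/6.
route B: (4)·(1/4) + (1)·(5/12) + (0)·(1/3) = 17/12.
route C: (2)·(1/4) + (-7)·(5/12) + (-1)·(1/3) = -11/4.
route D: (-2)·(1/4) + (8)·(5/12) + (-7)·(1/3) = 1/2.
The best pure response is route B with expected payoff 17/12.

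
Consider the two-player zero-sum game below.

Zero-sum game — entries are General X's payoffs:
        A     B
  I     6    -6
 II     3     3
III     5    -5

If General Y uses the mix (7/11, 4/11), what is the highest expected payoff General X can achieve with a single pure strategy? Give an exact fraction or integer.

3

I: (6)·(7/11) + (-6)·(4/11) = 18/11.
II: (3)·(7/11) + (3)·(4/11) = 3.
III: (5)·(7/11) + (-5)·(4/11) = 15/11.
The best pure response is II with expected payoff 3.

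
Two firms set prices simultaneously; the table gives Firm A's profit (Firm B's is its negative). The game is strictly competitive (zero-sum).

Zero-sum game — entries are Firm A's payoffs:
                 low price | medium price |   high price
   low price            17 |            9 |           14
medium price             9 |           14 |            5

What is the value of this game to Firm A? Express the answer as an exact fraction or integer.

151/14

Column low price is strictly dominated by high price for Firm B (it gives Firm A more in every row).
The remaining 2×2 game on (low price, medium price) × (medium price, high price) has no saddle point. Let Firm A play low price with probability p; indifference gives 9p + 14(1−p) = 14p + 5(1−p), so p = 9/14.
Similarly Firm B's optimal q on medium price is 9/14, and the value is 9·(9/14) + (14)·(5/14) = 151/14.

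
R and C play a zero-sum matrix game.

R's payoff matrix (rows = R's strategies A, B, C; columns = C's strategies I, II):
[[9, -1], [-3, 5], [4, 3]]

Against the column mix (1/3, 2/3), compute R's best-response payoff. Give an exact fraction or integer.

A: (9)·(1/3) + (-1)·(2/3) = 7/3.
B: (-3)·(1/3) + (5)·(2/3) = 7/3.
C: (4)·(1/3) + (3)·(2/3) = 10/3.
The best pure response is C with expected payoff 10/3.

10/3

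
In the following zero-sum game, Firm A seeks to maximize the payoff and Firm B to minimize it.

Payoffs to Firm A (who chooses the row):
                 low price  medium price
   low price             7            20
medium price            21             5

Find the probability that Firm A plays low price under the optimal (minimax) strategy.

Row minima are 7 and 5, so Firm A's maximin is 7; column maxima are 21 and 20, so Firm B's minimax is 20. These differ, so the equilibrium is in mixed strategies.
Let Firm A play low price with probability p. Firm B is indifferent when 7p + 21(1−p) = 20p + 5(1−p), giving p = 16/29.

16/29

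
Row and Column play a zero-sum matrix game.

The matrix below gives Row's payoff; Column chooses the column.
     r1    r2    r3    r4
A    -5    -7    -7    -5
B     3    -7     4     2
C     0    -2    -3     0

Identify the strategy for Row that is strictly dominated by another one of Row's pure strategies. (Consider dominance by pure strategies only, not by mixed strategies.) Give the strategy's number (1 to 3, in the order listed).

1

Compare A with C: 0 > -5, -2 > -7, -3 > -7, 0 > -5.
So C strictly dominates A for Row; A is strictly dominated.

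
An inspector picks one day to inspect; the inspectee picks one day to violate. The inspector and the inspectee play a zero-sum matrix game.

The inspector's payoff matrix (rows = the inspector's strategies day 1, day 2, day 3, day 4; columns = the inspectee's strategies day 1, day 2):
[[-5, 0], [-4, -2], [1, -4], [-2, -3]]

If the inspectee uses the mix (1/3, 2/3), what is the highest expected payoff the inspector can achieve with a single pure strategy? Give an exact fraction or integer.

-5/3

day 1: (-5)·(1/3) + (0)·(2/3) = -5/3.
day 2: (-4)·(1/3) + (-2)·(2/3) = -8/3.
day 3: (1)·(1/3) + (-4)·(2/3) = -7/3.
day 4: (-2)·(1/3) + (-3)·(2/3) = -8/3.
The best pure response is day 1 with expected payoff -5/3.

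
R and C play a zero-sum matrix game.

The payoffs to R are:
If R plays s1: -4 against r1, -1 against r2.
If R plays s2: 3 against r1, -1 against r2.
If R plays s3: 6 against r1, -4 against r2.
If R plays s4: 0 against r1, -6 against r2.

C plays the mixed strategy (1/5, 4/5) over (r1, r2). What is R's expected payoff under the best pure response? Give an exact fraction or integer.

s1: (-4)·(1/5) + (-1)·(4/5) = -8/5.
s2: (3)·(1/5) + (-1)·(4/5) = -1/5.
s3: (6)·(1/5) + (-4)·(4/5) = -2.
s4: (0)·(1/5) + (-6)·(4/5) = -24/5.
The best pure response is s2 with expected payoff -1/5.

-1/5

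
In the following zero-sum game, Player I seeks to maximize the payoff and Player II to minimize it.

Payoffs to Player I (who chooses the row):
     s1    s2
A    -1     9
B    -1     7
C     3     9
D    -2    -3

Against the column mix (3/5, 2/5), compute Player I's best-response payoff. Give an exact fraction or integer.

A: (-1)·(3/5) + (9)·(2/5) = 3.
B: (-1)·(3/5) + (7)·(2/5) = 11/5.
C: (3)·(3/5) + (9)·(2/5) = 27/5.
D: (-2)·(3/5) + (-3)·(2/5) = -12/5.
The best pure response is C with expected payoff 27/5.

27/5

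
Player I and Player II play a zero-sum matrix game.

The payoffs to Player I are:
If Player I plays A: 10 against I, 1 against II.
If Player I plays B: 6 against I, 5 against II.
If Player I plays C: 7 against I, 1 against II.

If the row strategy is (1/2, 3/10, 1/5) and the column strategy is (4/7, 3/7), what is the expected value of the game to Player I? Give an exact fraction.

197/35

Against (4/7, 3/7), each row's expected payoff is A: 43/7; B: 39/7; C: 31/7.
Taking the (1/2, 3/10, 1/5)-weighted average: (1/2)·(43/7) + (3/10)·(39/7) + (1/5)·(31/7) = 197/35.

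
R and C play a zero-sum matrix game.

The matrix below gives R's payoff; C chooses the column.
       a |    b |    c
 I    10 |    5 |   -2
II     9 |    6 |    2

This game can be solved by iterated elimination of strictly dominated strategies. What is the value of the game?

Column a is strictly dominated by b for C (5<10, 6<9); eliminate a.
Column b is strictly dominated by c for C (-2<5, 2<6); eliminate b.
Row I is strictly dominated by row II (2>-2); eliminate I.
Only (II, c) remains, with payoff 2.

2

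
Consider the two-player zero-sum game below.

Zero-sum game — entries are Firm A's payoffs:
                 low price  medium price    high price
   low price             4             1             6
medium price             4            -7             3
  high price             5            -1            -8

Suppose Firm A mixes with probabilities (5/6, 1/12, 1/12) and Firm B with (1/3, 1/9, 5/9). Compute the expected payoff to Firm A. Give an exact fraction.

Against (1/3, 1/9, 5/9), each row's expected payoff is low price: 43/9; medium price: 20/9; high price: -26/9.
Taking the (5/6, 1/12, 1/12)-weighted average: (5/6)·(43/9) + (1/12)·(20/9) + (1/12)·(-26/9) = 106/27.

106/27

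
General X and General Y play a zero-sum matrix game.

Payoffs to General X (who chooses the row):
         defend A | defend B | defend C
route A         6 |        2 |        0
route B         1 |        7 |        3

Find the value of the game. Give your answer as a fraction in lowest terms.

Column defend B is strictly dominated by defend C for General Y (it gives General X more in every row).
The remaining 2×2 game on (route A, route B) × (defend A, defend C) has no saddle point. Let General X play route A with probability p; indifference gives 6p + (1−p) = 3(1−p), so p = 1/4.
Similarly General Y's optimal q on defend A is 3/8, and the value is 6·(3/8) + (0)·(5/8) = 9/4.

9/4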